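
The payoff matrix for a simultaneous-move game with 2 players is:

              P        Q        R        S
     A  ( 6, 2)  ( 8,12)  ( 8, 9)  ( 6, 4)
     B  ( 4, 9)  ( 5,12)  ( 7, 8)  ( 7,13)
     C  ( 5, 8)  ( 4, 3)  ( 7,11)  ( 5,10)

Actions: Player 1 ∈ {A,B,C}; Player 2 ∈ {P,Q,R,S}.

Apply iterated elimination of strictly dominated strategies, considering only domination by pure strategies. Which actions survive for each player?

IESDS → P1:{A,B} P2:{Q,S}

P1 drop C (A beats it: P:6>5 Q:8>4 R:8>7 S:6>5)
P2 drop P (Q beats it: A:12>2 B:12>9)
P2 drop R (Q beats it: A:12>9 B:12>8)
P1→{A,B} P2→{Q,S}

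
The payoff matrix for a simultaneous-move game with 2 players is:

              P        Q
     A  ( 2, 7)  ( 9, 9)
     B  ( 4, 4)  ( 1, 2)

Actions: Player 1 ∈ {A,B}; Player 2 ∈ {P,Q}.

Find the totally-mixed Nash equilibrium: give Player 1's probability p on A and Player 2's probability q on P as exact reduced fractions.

P1 indiff ⇒ q·2+(1-q)·9 = q·4+(1-q)·1 ⇒ q(-2) = (1-q)(-8) ⇒ q = 4/5
P2 indiff ⇒ p·7+(1-p)·4 = p·9+(1-p)·2 ⇒ p(-2) = (1-p)(-2) ⇒ p = 1/2

(p,q) = (1/2, 4/5)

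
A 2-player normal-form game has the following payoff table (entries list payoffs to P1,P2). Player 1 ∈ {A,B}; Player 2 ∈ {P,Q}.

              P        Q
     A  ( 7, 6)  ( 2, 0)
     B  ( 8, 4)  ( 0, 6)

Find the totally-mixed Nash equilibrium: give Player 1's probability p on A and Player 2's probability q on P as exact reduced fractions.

(p,q) = (1/4, 2/3)

P1 indiff ⇒ q·7+(1-q)·2 = q·8+(1-q)·0 ⇒ q(-1) = (1-q)(-2) ⇒ q = 2/3
P2 indiff ⇒ p·6+(1-p)·4 = p·0+(1-p)·6 ⇒ p(6) = (1-p)(2) ⇒ p = 1/4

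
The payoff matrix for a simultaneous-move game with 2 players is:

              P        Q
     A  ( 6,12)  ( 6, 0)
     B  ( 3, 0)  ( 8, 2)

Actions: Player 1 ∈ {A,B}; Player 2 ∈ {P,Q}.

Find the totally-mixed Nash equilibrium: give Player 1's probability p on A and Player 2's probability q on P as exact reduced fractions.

P1 mixes 1/7 on A; P2 mixes 2/5 on P

P1 indiff ⇒ q·6+(1-q)·6 = q·3+(1-q)·8 ⇒ q(3) = (1-q)(2) ⇒ q = 2/5
P2 indiff ⇒ p·12+(1-p)·0 = p·0+(1-p)·2 ⇒ p(12) = (1-p)(2) ⇒ p = 1/7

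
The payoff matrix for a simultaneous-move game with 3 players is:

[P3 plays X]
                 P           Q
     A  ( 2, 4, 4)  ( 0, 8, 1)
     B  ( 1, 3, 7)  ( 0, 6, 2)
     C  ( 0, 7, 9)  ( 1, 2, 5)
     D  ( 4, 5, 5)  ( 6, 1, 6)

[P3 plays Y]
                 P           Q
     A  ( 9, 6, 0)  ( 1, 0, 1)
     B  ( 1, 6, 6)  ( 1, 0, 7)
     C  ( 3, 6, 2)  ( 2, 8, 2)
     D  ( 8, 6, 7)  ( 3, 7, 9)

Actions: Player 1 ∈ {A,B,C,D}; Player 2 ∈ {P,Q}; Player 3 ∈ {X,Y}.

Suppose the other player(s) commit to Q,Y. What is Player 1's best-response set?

u_1(A vs Q,Y) = 1
u_1(B vs Q,Y) = 1
u_1(C vs Q,Y) = 2
u_1(D vs Q,Y) = 3
max payoff 3 at {D}

BR_1 = {D}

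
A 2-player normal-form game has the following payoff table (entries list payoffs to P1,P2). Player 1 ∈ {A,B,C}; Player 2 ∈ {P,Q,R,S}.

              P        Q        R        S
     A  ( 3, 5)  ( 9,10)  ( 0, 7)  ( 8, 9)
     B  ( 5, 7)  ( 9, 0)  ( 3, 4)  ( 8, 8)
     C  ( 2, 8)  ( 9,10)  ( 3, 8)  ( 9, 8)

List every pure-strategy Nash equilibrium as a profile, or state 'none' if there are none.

(A,P): not NE [P1→B gives 5>3; P2→Q gives 10>5]
(A,Q): NE
(A,R): not NE [P1→C gives 3>0; P2→Q gives 10>7]
(A,S): not NE [P1→C gives 9>8; P2→Q gives 10>9]
(B,P): not NE [P2→S gives 8>7]
(B,Q): not NE [P2→S gives 8>0]
(B,R): not NE [P2→S gives 8>4]
(B,S): not NE [P1→C gives 9>8]
(C,P): not NE [P1→B gives 5>2; P2→Q gives 10>8]
(C,Q): NE
(C,R): not NE [P2→Q gives 10>8]
(C,S): not NE [P2→Q gives 10>8]

PSNE = {(A,Q), (C,Q)}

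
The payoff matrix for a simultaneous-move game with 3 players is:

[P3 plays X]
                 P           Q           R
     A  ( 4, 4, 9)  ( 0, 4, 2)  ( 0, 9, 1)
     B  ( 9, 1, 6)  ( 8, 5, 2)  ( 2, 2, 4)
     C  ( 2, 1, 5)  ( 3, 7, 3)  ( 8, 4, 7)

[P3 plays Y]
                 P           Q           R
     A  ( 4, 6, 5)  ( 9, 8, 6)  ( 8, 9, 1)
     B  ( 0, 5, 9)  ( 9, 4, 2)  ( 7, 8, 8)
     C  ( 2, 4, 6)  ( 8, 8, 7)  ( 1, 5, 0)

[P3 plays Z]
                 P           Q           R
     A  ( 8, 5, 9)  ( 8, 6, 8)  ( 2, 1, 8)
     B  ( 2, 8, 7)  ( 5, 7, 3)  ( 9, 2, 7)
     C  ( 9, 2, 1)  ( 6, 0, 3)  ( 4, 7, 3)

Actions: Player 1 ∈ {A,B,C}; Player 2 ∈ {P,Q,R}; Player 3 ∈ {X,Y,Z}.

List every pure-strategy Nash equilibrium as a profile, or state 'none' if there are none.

Nash profiles: (A,Q,Z)

(A,P,X): not NE [P1→B gives 9>4; P2→R gives 9>4]
(A,P,Y): not NE [P2→R gives 9>6; P3→Z gives 9>5]
(A,P,Z): not NE [P1→C gives 9>8; P2→Q gives 6>5]
(A,Q,X): not NE [P1→B gives 8>0; P2→R gives 9>4; P3→Z gives 8>2]
(A,Q,Y): not NE [P2→R gives 9>8; P3→Z gives 8>6]
(A,Q,Z): NE
(A,R,X): not NE [P1→C gives 8>0; P3→Z gives 8>1]
(A,R,Y): not NE [P3→Z gives 8>1]
(A,R,Z): not NE [P1→B gives 9>2; P2→Q gives 6>1]
(B,P,X): not NE [P2→Q gives 5>1; P3→Y gives 9>6]
(B,P,Y): not NE [P1→A gives 4>0; P2→R gives 8>5]
(B,P,Z): not NE [P1→C gives 9>2; P3→Y gives 9>7]
(B,Q,X): not NE [P3→Z gives 3>2]
(B,Q,Y): not NE [P2→R gives 8>4; P3→Z gives 3>2]
(B,Q,Z): not NE [P1→A gives 8>5; P2→P gives 8>7]
(B,R,X): not NE [P1→C gives 8>2; P2→Q gives 5>2; P3→Y gives 8>4]
(B,R,Y): not NE [P1→A gives 8>7]
(B,R,Z): not NE [P2→P gives 8>2; P3→Y gives 8>7]
(C,P,X): not NE [P1→B gives 9>2; P2→Q gives 7>1; P3→Y gives 6>5]
(C,P,Y): not NE [P1→A gives 4>2; P2→Q gives 8>4]
(C,P,Z): not NE [P2→R gives 7>2; P3→Y gives 6>1]
(C,Q,X): not NE [P1→B gives 8>3; P3→Y gives 7>3]
(C,Q,Y): not NE [P1→B gives 9>8]
(C,Q,Z): not NE [P1→A gives 8>6; P2→R gives 7>0; P3→Y gives 7>3]
(C,R,X): not NE [P2→Q gives 7>4]
(C,R,Y): not NE [P1→A gives 8>1; P2→Q gives 8>5; P3→X gives 7>0]
(C,R,Z): not NE [P1→B gives 9>4; P3→X gives 7>3]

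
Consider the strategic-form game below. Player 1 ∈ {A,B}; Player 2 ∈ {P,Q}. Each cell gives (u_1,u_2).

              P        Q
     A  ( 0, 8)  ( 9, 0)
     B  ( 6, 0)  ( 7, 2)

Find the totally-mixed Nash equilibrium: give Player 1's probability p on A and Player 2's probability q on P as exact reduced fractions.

P1 indiff ⇒ q·0+(1-q)·9 = q·6+(1-q)·7 ⇒ q(-6) = (1-q)(-2) ⇒ q = 1/4
P2 indiff ⇒ p·8+(1-p)·0 = p·0+(1-p)·2 ⇒ p(8) = (1-p)(2) ⇒ p = 1/5

(p,q) = (1/5, 1/4)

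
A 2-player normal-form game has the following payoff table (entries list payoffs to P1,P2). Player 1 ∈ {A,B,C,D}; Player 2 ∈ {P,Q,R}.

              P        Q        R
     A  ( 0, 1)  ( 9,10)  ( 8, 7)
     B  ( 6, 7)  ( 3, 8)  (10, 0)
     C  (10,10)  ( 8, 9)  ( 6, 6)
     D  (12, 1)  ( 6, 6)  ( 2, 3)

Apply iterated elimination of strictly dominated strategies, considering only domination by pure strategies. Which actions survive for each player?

P2 drop R (Q beats it: A:10>7 B:8>0 C:9>6 D:6>3)
P1 drop B (C beats it: P:10>6 Q:8>3)
P1→{A,C,D} P2→{P,Q}

Remaining: P1:{A,C,D} P2:{P,Q}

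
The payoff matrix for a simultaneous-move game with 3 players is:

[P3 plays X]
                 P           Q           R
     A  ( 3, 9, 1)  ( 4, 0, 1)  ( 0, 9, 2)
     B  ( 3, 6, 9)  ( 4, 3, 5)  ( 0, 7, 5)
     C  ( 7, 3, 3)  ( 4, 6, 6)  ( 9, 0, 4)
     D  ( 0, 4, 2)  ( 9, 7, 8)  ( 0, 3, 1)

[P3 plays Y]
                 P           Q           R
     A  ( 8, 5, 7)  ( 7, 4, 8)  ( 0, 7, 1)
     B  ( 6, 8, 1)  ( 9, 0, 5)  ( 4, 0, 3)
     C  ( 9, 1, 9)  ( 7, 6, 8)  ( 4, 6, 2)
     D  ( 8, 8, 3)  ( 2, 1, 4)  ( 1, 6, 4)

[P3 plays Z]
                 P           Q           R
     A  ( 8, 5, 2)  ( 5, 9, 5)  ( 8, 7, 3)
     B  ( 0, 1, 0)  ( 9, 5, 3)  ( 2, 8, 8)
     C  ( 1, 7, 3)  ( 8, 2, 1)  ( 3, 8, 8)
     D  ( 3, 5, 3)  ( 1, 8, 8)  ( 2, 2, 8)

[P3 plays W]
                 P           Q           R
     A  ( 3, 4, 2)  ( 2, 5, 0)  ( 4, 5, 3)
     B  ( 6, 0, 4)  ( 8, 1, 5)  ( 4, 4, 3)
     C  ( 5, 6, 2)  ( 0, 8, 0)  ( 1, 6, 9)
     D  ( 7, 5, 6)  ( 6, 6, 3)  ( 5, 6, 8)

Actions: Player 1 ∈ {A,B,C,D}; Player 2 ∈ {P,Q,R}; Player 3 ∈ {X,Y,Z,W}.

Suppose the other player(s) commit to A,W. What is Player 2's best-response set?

P2 best: {Q,R}

u_2(P vs A,W) = 4
u_2(Q vs A,W) = 5
u_2(R vs A,W) = 5
max payoff 5 at {Q,R}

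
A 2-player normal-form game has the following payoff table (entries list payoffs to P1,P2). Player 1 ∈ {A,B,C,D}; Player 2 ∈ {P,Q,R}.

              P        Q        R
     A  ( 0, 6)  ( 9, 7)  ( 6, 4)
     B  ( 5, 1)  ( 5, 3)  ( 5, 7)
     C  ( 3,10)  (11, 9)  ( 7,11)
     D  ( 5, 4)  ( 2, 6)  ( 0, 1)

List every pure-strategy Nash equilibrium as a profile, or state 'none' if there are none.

Nash profiles: (C,R)

(A,P): not NE [P1→D gives 5>0; P2→Q gives 7>6]
(A,Q): not NE [P1→C gives 11>9]
(A,R): not NE [P1→C gives 7>6; P2→Q gives 7>4]
(B,P): not NE [P2→R gives 7>1]
(B,Q): not NE [P1→C gives 11>5; P2→R gives 7>3]
(B,R): not NE [P1→C gives 7>5]
(C,P): not NE [P1→D gives 5>3; P2→R gives 11>10]
(C,Q): not NE [P2→R gives 11>9]
(C,R): NE
(D,P): not NE [P2→Q gives 6>4]
(D,Q): not NE [P1→C gives 11>2]
(D,R): not NE [P1→C gives 7>0; P2→Q gives 6>1]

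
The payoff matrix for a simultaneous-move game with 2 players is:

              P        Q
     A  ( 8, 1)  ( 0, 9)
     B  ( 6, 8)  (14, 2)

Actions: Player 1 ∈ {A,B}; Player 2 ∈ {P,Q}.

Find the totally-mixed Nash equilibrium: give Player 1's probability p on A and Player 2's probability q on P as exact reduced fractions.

P1 indiff ⇒ q·8+(1-q)·0 = q·6+(1-q)·14 ⇒ q(2) = (1-q)(14) ⇒ q = 7/8
P2 indiff ⇒ p·1+(1-p)·8 = p·9+(1-p)·2 ⇒ p(-8) = (1-p)(-6) ⇒ p = 3/7

P1 mixes 3/7 on A; P2 mixes 7/8 on P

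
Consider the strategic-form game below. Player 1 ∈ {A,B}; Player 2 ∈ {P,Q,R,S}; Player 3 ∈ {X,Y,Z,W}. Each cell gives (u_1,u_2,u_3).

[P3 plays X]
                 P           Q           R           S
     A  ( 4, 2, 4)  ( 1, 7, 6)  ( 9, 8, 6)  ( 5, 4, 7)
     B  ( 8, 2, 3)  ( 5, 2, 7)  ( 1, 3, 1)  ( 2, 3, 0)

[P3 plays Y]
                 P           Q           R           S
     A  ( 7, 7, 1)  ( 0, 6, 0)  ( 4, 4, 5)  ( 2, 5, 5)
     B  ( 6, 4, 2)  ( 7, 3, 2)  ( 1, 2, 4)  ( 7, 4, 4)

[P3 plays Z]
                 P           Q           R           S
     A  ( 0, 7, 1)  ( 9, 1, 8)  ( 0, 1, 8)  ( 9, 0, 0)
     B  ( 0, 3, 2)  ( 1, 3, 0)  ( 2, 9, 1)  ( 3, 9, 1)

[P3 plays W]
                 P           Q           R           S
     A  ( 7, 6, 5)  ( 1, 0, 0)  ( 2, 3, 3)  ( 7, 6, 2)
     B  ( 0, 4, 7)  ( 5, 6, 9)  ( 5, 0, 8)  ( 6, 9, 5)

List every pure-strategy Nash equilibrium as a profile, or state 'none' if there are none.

(A,P,X): not NE [P1→B gives 8>4; P2→R gives 8>2; P3→W gives 5>4]
(A,P,Y): not NE [P3→W gives 5>1]
(A,P,Z): not NE [P3→W gives 5>1]
(A,P,W): NE
(A,Q,X): not NE [P1→B gives 5>1; P2→R gives 8>7; P3→Z gives 8>6]
(A,Q,Y): not NE [P1→B gives 7>0; P2→P gives 7>6; P3→Z gives 8>0]
(A,Q,Z): not NE [P2→P gives 7>1]
(A,Q,W): not NE [P1→B gives 5>1; P2→S gives 6>0; P3→Z gives 8>0]
(A,R,X): not NE [P3→Z gives 8>6]
(A,R,Y): not NE [P2→P gives 7>4; P3→Z gives 8>5]
(A,R,Z): not NE [P1→B gives 2>0; P2→P gives 7>1]
(A,R,W): not NE [P1→B gives 5>2; P2→S gives 6>3; P3→Z gives 8>3]
(A,S,X): not NE [P2→R gives 8>4]
(A,S,Y): not NE [P1→B gives 7>2; P2→P gives 7>5; P3→X gives 7>5]
(A,S,Z): not NE [P2→P gives 7>0; P3→X gives 7>0]
(A,S,W): not NE [P3→X gives 7>2]
(B,P,X): not NE [P2→S gives 3>2; P3→W gives 7>3]
(B,P,Y): not NE [P1→A gives 7>6; P3→W gives 7>2]
(B,P,Z): not NE [P2→S gives 9>3; P3→W gives 7>2]
(B,P,W): not NE [P1→A gives 7>0; P2→S gives 9>4]
(B,Q,X): not NE [P2→S gives 3>2; P3→W gives 9>7]
(B,Q,Y): not NE [P2→S gives 4>3; P3→W gives 9>2]
(B,Q,Z): not NE [P1→A gives 9>1; P2→S gives 9>3; P3→W gives 9>0]
(B,Q,W): not NE [P2→S gives 9>6]
(B,R,X): not NE [P1→A gives 9>1; P3→W gives 8>1]
(B,R,Y): not NE [P1→A gives 4>1; P2→S gives 4>2; P3→W gives 8>4]
(B,R,Z): not NE [P3→W gives 8>1]
(B,R,W): not NE [P2→S gives 9>0]
(B,S,X): not NE [P1→A gives 5>2; P3→W gives 5>0]
(B,S,Y): not NE [P3→W gives 5>4]
(B,S,Z): not NE [P1→A gives 9>3; P3→W gives 5>1]
(B,S,W): not NE [P1→A gives 7>6]

PSNE = {(A,P,W)}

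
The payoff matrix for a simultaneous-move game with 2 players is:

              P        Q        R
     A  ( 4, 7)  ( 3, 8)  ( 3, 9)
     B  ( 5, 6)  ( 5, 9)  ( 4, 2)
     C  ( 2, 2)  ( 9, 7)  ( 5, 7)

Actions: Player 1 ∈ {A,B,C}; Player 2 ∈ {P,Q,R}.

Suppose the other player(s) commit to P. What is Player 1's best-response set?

u_1(A vs P) = 4
u_1(B vs P) = 5
u_1(C vs P) = 2
max payoff 5 at {B}

argmax u_1 = {B}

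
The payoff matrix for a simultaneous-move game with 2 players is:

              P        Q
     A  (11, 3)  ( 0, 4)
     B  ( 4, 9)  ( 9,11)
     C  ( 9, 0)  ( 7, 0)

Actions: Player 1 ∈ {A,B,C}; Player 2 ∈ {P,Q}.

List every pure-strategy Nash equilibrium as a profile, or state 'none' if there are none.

(A,P): not NE [P2→Q gives 4>3]
(A,Q): not NE [P1→B gives 9>0]
(B,P): not NE [P1→A gives 11>4; P2→Q gives 11>9]
(B,Q): NE
(C,P): not NE [P1→A gives 11>9]
(C,Q): not NE [P1→B gives 9>7]

Nash profiles: (B,Q)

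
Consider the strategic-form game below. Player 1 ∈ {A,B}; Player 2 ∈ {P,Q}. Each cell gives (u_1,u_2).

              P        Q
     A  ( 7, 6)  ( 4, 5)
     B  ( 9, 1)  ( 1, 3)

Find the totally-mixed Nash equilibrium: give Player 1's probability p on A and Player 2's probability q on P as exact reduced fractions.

P1 indiff ⇒ q·7+(1-q)·4 = q·9+(1-q)·1 ⇒ q(-2) = (1-q)(-3) ⇒ q = 3/5
P2 indiff ⇒ p·6+(1-p)·1 = p·5+(1-p)·3 ⇒ p(1) = (1-p)(2) ⇒ p = 2/3

(p,q) = (2/3, 3/5)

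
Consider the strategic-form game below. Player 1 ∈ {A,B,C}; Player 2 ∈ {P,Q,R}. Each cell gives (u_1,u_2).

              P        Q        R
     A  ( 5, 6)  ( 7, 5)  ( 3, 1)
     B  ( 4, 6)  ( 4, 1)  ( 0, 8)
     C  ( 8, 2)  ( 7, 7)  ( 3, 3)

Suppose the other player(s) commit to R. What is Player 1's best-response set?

u_1(A vs R) = 3
u_1(B vs R) = 0
u_1(C vs R) = 3
max payoff 3 at {A,C}

argmax u_1 = {A,C}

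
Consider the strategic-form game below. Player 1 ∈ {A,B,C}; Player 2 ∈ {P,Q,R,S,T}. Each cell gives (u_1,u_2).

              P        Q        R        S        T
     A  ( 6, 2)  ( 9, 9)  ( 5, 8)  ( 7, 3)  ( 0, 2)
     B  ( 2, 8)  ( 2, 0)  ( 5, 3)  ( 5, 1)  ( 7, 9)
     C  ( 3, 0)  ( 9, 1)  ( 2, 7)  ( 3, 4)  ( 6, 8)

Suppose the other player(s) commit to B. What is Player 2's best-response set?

P2 best: {T}

u_2(P vs B) = 8
u_2(Q vs B) = 0
u_2(R vs B) = 3
u_2(S vs B) = 1
u_2(T vs B) = 9
max payoff 9 at {T}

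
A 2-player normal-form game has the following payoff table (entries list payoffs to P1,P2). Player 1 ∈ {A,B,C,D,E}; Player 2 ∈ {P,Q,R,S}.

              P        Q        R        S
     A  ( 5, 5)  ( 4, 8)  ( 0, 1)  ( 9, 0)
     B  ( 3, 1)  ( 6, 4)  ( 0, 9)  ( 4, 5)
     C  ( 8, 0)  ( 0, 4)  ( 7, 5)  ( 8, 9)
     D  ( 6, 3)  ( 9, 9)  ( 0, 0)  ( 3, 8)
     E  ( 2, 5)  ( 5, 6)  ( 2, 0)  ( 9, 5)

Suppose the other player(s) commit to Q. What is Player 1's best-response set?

BR_1 = {D}

u_1(A vs Q) = 4
u_1(B vs Q) = 6
u_1(C vs Q) = 0
u_1(D vs Q) = 9
u_1(E vs Q) = 5
max payoff 9 at {D}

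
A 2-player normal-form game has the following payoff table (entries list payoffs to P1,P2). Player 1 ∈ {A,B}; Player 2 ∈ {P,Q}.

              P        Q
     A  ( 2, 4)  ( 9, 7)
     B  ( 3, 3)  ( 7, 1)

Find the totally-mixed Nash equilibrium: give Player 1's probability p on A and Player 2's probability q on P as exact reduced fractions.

P1 indiff ⇒ q·2+(1-q)·9 = q·3+(1-q)·7 ⇒ q(-1) = (1-q)(-2) ⇒ q = 2/3
P2 indiff ⇒ p·4+(1-p)·3 = p·7+(1-p)·1 ⇒ p(-3) = (1-p)(-2) ⇒ p = 2/5

P1 mixes 2/5 on A; P2 mixes 2/3 on P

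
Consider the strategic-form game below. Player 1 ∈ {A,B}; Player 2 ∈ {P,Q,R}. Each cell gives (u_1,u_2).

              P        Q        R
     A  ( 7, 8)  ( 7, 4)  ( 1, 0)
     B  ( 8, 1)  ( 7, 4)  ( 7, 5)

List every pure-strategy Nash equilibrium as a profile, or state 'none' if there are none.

NE set: (B,R)

(A,P): not NE [P1→B gives 8>7]
(A,Q): not NE [P2→P gives 8>4]
(A,R): not NE [P1→B gives 7>1; P2→P gives 8>0]
(B,P): not NE [P2→R gives 5>1]
(B,Q): not NE [P2→R gives 5>4]
(B,R): NE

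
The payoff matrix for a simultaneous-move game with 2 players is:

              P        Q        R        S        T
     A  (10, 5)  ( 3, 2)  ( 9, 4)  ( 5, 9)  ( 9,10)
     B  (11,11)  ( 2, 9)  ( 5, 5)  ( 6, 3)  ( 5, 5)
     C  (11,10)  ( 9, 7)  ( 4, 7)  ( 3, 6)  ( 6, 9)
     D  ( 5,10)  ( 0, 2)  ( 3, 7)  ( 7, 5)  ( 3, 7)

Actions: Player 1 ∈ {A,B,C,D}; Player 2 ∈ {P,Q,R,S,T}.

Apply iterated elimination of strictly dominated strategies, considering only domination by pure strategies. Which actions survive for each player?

P2 drop Q (P beats it: A:5>2 B:11>9 C:10>7 D:10>2)
P2 drop R (P beats it: A:5>4 B:11>5 C:10>7 D:10>7)
P2 drop S (T beats it: A:10>9 B:5>3 C:9>6 D:7>5)
P1 drop D (A beats it: P:10>5 T:9>3)
P1→{A,B,C} P2→{P,T}

Remaining: P1:{A,B,C} P2:{P,T}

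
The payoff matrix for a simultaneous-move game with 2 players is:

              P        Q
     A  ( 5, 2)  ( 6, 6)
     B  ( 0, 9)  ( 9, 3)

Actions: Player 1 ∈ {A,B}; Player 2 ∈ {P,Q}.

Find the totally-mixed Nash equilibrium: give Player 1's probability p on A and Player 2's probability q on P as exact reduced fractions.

P1 indiff ⇒ q·5+(1-q)·6 = q·0+(1-q)·9 ⇒ q(5) = (1-q)(3) ⇒ q = 3/8
P2 indiff ⇒ p·2+(1-p)·9 = p·6+(1-p)·3 ⇒ p(-4) = (1-p)(-6) ⇒ p = 3/5

P1 mixes 3/5 on A; P2 mixes 3/8 on P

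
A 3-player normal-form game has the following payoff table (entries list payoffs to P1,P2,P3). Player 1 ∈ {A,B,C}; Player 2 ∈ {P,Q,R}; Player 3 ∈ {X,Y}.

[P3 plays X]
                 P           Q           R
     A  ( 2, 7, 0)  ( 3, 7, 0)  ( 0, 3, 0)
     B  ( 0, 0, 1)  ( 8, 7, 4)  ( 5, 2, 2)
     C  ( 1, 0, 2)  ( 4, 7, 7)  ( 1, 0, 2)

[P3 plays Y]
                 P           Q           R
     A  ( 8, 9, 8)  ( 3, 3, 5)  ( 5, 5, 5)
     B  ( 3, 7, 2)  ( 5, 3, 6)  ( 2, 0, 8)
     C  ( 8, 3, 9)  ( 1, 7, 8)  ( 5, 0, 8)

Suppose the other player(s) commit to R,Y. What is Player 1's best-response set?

u_1(A vs R,Y) = 5
u_1(B vs R,Y) = 2
u_1(C vs R,Y) = 5
max payoff 5 at {A,C}

BR_1 = {A,C}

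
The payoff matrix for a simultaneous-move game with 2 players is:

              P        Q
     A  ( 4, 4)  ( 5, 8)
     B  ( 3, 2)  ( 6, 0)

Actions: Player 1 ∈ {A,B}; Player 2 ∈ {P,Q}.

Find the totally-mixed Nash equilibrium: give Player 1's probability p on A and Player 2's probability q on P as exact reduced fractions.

P1 indiff ⇒ q·4+(1-q)·5 = q·3+(1-q)·6 ⇒ q(1) = (1-q)(1) ⇒ q = 1/2
P2 indiff ⇒ p·4+(1-p)·2 = p·8+(1-p)·0 ⇒ p(-4) = (1-p)(-2) ⇒ p = 1/3

p=1/3, q=1/2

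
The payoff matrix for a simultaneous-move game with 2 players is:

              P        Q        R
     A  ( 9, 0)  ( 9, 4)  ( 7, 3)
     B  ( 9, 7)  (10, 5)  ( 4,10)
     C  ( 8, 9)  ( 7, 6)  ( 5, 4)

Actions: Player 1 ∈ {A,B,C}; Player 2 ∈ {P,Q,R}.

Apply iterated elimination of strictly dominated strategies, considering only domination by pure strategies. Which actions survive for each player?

Remaining: P1:{A,B} P2:{Q,R}

P1 drop C (A beats it: P:9>8 Q:9>7 R:7>5)
P2 drop P (R beats it: A:3>0 B:10>7)
P1→{A,B} P2→{Q,R}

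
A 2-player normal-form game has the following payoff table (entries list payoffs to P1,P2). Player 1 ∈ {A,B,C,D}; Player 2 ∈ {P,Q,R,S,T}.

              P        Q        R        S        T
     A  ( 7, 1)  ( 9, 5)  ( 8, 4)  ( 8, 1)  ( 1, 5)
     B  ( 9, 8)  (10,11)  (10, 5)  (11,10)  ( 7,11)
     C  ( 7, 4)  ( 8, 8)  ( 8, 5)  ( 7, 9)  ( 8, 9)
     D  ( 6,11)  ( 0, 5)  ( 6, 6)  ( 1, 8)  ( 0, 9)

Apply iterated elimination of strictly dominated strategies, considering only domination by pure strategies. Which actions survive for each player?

P1 drop A (B beats it: P:9>7 Q:10>9 R:10>8 S:11>8 T:7>1)
P1 drop D (B beats it: P:9>6 Q:10>0 R:10>6 S:11>1 T:7>0)
P2 drop P (Q beats it: B:11>8 C:8>4)
P2 drop R (Q beats it: B:11>5 C:8>5)
P1→{B,C} P2→{Q,S,T}

Survivors P1:{B,C} P2:{Q,S,T}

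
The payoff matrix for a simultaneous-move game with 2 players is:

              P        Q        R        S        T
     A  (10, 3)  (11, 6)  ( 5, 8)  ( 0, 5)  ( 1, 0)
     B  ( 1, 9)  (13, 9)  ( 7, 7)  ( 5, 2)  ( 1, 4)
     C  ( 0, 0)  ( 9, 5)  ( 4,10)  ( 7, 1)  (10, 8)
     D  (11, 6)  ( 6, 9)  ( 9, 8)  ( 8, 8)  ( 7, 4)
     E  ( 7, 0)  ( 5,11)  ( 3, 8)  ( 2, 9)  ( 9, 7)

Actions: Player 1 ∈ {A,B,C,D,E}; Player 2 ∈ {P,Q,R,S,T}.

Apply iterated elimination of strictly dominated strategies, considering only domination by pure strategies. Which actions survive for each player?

P2 drop S (Q beats it: A:6>5 B:9>2 C:5>1 D:9>8 E:11>9)
P2 drop T (R beats it: A:8>0 B:7>4 C:10>8 D:8>4 E:8>7)
P1 drop C (A beats it: P:10>0 Q:11>9 R:5>4)
P1 drop E (A beats it: P:10>7 Q:11>5 R:5>3)
P1→{A,B,D} P2→{P,Q,R}

IESDS → P1:{A,B,D} P2:{P,Q,R}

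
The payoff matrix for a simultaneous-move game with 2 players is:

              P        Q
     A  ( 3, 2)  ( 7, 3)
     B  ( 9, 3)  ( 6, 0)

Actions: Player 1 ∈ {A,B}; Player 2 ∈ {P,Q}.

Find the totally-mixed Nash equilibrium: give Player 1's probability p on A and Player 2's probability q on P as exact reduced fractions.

P1 indiff ⇒ q·3+(1-q)·7 = q·9+(1-q)·6 ⇒ q(-6) = (1-q)(-1) ⇒ q = 1/7
P2 indiff ⇒ p·2+(1-p)·3 = p·3+(1-p)·0 ⇒ p(-1) = (1-p)(-3) ⇒ p = 3/4

p=3/4, q=1/7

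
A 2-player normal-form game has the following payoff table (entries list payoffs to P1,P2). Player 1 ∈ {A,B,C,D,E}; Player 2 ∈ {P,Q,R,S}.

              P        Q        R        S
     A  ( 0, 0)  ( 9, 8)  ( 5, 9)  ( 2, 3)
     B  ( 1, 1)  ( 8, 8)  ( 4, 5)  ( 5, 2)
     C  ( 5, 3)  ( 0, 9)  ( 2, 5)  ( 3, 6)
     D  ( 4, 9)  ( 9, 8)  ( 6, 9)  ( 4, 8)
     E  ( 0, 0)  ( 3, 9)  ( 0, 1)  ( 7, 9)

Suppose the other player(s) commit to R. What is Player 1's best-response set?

u_1(A vs R) = 5
u_1(B vs R) = 4
u_1(C vs R) = 2
u_1(D vs R) = 6
u_1(E vs R) = 0
max payoff 6 at {D}

P1 best: {D}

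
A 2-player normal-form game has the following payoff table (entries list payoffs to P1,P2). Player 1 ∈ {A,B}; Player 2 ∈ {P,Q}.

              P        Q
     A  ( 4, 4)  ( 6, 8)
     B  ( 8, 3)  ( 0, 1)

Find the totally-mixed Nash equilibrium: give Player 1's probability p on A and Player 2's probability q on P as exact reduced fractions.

P1 indiff ⇒ q·4+(1-q)·6 = q·8+(1-q)·0 ⇒ q(-4) = (1-q)(-6) ⇒ q = 3/5
P2 indiff ⇒ p·4+(1-p)·3 = p·8+(1-p)·1 ⇒ p(-4) = (1-p)(-2) ⇒ p = 1/3

(p,q) = (1/3, 3/5)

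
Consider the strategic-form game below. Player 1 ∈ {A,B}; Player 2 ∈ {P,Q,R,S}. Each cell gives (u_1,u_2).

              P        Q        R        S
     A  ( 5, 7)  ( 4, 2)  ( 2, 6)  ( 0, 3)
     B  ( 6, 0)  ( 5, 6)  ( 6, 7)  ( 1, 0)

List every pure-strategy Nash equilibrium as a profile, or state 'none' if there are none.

(A,P): not NE [P1→B gives 6>5]
(A,Q): not NE [P1→B gives 5>4; P2→P gives 7>2]
(A,R): not NE [P1→B gives 6>2; P2→P gives 7>6]
(A,S): not NE [P1→B gives 1>0; P2→P gives 7>3]
(B,P): not NE [P2→R gives 7>0]
(B,Q): not NE [P2→R gives 7>6]
(B,R): NE
(B,S): not NE [P2→R gives 7>0]

PSNE = {(B,R)}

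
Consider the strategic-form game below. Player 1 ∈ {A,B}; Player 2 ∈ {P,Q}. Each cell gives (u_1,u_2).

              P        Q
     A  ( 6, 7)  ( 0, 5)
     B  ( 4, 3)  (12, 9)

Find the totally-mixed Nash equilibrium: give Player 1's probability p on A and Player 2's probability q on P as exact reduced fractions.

p=3/4, q=6/7

P1 indiff ⇒ q·6+(1-q)·0 = q·4+(1-q)·12 ⇒ q(2) = (1-q)(12) ⇒ q = 6/7
P2 indiff ⇒ p·7+(1-p)·3 = p·5+(1-p)·9 ⇒ p(2) = (1-p)(6) ⇒ p = 3/4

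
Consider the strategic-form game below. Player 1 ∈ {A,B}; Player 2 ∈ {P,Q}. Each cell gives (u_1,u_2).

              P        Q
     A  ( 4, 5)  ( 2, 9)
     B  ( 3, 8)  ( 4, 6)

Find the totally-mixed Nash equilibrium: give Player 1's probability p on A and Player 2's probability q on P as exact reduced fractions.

P1 mixes 1/3 on A; P2 mixes 2/3 on P

P1 indiff ⇒ q·4+(1-q)·2 = q·3+(1-q)·4 ⇒ q(1) = (1-q)(2) ⇒ q = 2/3
P2 indiff ⇒ p·5+(1-p)·8 = p·9+(1-p)·6 ⇒ p(-4) = (1-p)(-2) ⇒ p = 1/3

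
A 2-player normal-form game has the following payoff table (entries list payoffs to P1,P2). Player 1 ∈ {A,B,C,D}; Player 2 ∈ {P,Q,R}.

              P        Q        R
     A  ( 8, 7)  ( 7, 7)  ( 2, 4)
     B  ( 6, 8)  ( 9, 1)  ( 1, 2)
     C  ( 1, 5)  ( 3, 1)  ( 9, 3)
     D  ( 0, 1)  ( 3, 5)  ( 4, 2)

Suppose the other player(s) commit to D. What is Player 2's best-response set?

u_2(P vs D) = 1
u_2(Q vs D) = 5
u_2(R vs D) = 2
max payoff 5 at {Q}

argmax u_2 = {Q}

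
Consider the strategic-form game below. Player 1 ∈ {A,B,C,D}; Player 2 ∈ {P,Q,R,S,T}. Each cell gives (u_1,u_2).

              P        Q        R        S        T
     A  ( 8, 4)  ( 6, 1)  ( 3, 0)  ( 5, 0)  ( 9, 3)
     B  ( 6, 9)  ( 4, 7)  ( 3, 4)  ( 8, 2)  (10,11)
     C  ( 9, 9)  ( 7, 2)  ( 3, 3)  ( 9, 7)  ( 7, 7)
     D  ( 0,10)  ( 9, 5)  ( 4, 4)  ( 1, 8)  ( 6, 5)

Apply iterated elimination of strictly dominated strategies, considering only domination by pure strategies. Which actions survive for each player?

P2 drop Q (P beats it: A:4>1 B:9>7 C:9>2 D:10>5)
P2 drop R (P beats it: A:4>0 B:9>4 C:9>3 D:10>4)
P1 drop D (A beats it: P:8>0 S:5>1 T:9>6)
P2 drop S (P beats it: A:4>0 B:9>2 C:9>7)
P1→{A,B,C} P2→{P,T}

Survivors P1:{A,B,C} P2:{P,T}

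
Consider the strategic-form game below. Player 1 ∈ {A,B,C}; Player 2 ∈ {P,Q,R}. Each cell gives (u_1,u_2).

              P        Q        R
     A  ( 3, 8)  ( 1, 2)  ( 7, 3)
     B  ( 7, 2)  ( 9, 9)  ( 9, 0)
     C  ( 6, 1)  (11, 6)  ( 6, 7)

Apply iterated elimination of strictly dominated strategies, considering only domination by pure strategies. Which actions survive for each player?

IESDS → P1:{B,C} P2:{Q,R}

P1 drop A (B beats it: P:7>3 Q:9>1 R:9>7)
P2 drop P (Q beats it: B:9>2 C:6>1)
P1→{B,C} P2→{Q,R}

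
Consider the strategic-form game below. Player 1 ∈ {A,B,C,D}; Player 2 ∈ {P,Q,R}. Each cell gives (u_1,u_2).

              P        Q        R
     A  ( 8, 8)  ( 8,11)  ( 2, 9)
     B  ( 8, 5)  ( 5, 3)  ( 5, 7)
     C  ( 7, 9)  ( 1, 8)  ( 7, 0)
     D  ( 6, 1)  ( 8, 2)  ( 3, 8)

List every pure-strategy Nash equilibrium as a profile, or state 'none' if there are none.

Nash profiles: (A,Q)

(A,P): not NE [P2→Q gives 11>8]
(A,Q): NE
(A,R): not NE [P1→C gives 7>2; P2→Q gives 11>9]
(B,P): not NE [P2→R gives 7>5]
(B,Q): not NE [P1→D gives 8>5; P2→R gives 7>3]
(B,R): not NE [P1→C gives 7>5]
(C,P): not NE [P1→B gives 8>7]
(C,Q): not NE [P1→D gives 8>1; P2→P gives 9>8]
(C,R): not NE [P2→P gives 9>0]
(D,P): not NE [P1→B gives 8>6; P2→R gives 8>1]
(D,Q): not NE [P2→R gives 8>2]
(D,R): not NE [P1→C gives 7>3]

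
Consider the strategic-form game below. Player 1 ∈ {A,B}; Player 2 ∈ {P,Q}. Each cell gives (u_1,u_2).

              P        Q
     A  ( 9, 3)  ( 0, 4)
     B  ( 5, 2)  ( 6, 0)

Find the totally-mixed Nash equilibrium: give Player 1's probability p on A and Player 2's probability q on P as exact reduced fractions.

P1 mixes 2/3 on A; P2 mixes 3/5 on P

P1 indiff ⇒ q·9+(1-q)·0 = q·5+(1-q)·6 ⇒ q(4) = (1-q)(6) ⇒ q = 3/5
P2 indiff ⇒ p·3+(1-p)·2 = p·4+(1-p)·0 ⇒ p(-1) = (1-p)(-2) ⇒ p = 2/3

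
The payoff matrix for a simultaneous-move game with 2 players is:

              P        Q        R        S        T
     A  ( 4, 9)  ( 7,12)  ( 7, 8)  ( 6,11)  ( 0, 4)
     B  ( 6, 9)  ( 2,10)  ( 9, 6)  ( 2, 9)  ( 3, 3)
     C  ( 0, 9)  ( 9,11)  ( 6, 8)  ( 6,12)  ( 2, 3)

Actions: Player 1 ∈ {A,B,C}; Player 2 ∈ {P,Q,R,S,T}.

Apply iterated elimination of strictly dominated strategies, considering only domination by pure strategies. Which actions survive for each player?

P2 drop P (Q beats it: A:12>9 B:10>9 C:11>9)
P2 drop R (Q beats it: A:12>8 B:10>6 C:11>8)
P2 drop T (Q beats it: A:12>4 B:10>3 C:11>3)
P1 drop B (A beats it: Q:7>2 S:6>2)
P1→{A,C} P2→{Q,S}

Remaining: P1:{A,C} P2:{Q,S}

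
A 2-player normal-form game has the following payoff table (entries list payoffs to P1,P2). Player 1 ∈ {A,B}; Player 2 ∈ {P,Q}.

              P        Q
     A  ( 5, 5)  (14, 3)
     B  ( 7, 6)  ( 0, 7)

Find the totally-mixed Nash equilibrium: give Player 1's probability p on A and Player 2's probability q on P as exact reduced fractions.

p=1/3, q=7/8

P1 indiff ⇒ q·5+(1-q)·14 = q·7+(1-q)·0 ⇒ q(-2) = (1-q)(-14) ⇒ q = 7/8
P2 indiff ⇒ p·5+(1-p)·6 = p·3+(1-p)·7 ⇒ p(2) = (1-p)(1) ⇒ p = 1/3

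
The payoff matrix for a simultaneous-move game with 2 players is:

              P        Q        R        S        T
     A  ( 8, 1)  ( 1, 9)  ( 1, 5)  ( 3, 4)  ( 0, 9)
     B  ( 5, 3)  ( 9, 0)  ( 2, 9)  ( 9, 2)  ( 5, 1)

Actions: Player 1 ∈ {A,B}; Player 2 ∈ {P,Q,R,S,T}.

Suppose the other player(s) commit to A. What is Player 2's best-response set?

u_2(P vs A) = 1
u_2(Q vs A) = 9
u_2(R vs A) = 5
u_2(S vs A) = 4
u_2(T vs A) = 9
max payoff 9 at {Q,T}

argmax u_2 = {Q,T}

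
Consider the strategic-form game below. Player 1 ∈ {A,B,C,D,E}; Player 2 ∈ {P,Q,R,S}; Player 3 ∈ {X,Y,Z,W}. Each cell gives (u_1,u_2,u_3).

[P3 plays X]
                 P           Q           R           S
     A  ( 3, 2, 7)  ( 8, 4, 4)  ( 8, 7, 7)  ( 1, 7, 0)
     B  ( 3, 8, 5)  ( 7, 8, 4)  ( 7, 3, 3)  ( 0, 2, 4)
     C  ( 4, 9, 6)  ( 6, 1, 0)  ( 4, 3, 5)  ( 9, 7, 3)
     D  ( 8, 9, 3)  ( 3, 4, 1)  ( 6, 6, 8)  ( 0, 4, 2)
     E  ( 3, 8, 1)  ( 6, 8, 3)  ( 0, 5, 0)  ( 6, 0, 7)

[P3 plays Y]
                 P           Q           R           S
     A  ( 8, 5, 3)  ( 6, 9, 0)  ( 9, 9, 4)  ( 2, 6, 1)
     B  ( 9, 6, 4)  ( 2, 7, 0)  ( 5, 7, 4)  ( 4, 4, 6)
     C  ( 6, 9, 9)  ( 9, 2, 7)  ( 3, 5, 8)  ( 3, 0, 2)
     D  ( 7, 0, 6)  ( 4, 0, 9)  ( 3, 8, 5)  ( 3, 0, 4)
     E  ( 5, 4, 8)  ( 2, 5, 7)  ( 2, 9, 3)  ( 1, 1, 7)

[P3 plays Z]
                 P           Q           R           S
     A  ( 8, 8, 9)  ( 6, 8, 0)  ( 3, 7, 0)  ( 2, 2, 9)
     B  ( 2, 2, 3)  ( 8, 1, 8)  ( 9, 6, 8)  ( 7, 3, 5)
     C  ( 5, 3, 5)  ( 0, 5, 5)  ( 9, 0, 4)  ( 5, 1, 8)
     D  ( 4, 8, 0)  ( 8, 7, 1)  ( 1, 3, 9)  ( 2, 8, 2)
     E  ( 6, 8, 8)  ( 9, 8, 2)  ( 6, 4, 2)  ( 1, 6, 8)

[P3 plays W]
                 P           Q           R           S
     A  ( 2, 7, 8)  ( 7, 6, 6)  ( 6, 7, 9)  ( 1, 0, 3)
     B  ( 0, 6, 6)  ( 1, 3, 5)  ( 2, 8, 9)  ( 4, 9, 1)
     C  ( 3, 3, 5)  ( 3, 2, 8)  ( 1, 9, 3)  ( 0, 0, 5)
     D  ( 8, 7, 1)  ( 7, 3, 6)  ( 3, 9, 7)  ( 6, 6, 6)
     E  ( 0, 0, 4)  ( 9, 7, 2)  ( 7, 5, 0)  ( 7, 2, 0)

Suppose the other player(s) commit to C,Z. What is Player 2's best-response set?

P2 best: {Q}

u_2(P vs C,Z) = 3
u_2(Q vs C,Z) = 5
u_2(R vs C,Z) = 0
u_2(S vs C,Z) = 1
max payoff 5 at {Q}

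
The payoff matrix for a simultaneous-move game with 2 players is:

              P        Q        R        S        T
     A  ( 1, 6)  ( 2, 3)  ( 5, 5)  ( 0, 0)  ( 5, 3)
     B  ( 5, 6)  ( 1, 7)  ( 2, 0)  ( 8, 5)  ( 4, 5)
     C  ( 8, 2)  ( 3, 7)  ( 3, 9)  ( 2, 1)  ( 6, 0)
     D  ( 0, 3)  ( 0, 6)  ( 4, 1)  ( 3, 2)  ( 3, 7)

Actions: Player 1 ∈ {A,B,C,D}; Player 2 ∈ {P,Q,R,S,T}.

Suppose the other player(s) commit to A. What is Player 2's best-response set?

u_2(P vs A) = 6
u_2(Q vs A) = 3
u_2(R vs A) = 5
u_2(S vs A) = 0
u_2(T vs A) = 3
max payoff 6 at {P}

P2 best: {P}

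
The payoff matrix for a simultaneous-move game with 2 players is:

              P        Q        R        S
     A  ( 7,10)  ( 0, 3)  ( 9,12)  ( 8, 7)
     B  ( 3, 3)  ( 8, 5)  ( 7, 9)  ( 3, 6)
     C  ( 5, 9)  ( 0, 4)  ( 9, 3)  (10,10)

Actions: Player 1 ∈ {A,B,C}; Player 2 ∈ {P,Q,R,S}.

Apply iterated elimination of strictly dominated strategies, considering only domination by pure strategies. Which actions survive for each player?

P2 drop Q (S beats it: A:7>3 B:6>5 C:10>4)
P1 drop B (A beats it: P:7>3 R:9>7 S:8>3)
P1→{A,C} P2→{P,R,S}

Remaining: P1:{A,C} P2:{P,R,S}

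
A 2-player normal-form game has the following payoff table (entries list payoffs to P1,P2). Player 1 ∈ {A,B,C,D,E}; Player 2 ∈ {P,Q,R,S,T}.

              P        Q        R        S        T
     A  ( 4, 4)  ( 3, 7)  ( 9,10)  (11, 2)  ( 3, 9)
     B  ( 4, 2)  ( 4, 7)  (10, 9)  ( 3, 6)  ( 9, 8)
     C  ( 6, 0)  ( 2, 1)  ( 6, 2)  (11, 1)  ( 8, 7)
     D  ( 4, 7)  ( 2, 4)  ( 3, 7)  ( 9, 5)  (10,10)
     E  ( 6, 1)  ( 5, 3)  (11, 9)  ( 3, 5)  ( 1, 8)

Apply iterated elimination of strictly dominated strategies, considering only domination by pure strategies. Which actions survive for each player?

IESDS → P1:{B,D,E} P2:{R,T}

P2 drop P (T beats it: A:9>4 B:8>2 C:7>0 D:10>7 E:8>1)
P2 drop Q (R beats it: A:10>7 B:9>7 C:2>1 D:7>4 E:9>3)
P2 drop S (R beats it: A:10>2 B:9>6 C:2>1 D:7>5 E:9>5)
P1 drop A (B beats it: R:10>9 T:9>3)
P1 drop C (B beats it: R:10>6 T:9>8)
P1→{B,D,E} P2→{R,T}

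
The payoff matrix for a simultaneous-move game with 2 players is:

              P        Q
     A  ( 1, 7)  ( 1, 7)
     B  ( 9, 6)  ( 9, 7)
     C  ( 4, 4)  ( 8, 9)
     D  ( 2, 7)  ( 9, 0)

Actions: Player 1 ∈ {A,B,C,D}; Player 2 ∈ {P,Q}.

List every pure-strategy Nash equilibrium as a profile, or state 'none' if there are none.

NE set: (B,Q)

(A,P): not NE [P1→B gives 9>1]
(A,Q): not NE [P1→D gives 9>1]
(B,P): not NE [P2→Q gives 7>6]
(B,Q): NE
(C,P): not NE [P1→B gives 9>4; P2→Q gives 9>4]
(C,Q): not NE [P1→D gives 9>8]
(D,P): not NE [P1→B gives 9>2]
(D,Q): not NE [P2→P gives 7>0]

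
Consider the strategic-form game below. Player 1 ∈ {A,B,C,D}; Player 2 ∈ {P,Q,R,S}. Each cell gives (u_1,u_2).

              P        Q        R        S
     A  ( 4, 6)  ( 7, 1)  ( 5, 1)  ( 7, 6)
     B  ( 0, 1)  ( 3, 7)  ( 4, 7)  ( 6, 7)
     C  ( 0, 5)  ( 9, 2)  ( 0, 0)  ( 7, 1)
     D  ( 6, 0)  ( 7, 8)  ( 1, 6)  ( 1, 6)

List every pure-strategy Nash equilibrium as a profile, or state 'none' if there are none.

(A,P): not NE [P1→D gives 6>4]
(A,Q): not NE [P1→C gives 9>7; P2→S gives 6>1]
(A,R): not NE [P2→S gives 6>1]
(A,S): NE
(B,P): not NE [P1→D gives 6>0; P2→S gives 7>1]
(B,Q): not NE [P1→C gives 9>3]
(B,R): not NE [P1→A gives 5>4]
(B,S): not NE [P1→C gives 7>6]
(C,P): not NE [P1→D gives 6>0]
(C,Q): not NE [P2→P gives 5>2]
(C,R): not NE [P1→A gives 5>0; P2→P gives 5>0]
(C,S): not NE [P2→P gives 5>1]
(D,P): not NE [P2→Q gives 8>0]
(D,Q): not NE [P1→C gives 9>7]
(D,R): not NE [P1→A gives 5>1; P2→Q gives 8>6]
(D,S): not NE [P1→C gives 7>1; P2→Q gives 8>6]

NE set: (A,S)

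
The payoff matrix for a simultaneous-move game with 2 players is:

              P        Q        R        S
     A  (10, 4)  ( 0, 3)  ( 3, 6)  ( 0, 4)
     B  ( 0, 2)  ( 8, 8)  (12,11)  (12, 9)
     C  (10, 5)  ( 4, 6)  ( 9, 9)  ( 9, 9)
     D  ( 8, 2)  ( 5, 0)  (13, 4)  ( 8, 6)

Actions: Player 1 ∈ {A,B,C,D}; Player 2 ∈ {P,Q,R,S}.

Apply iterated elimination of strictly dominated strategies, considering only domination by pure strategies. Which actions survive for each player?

P2 drop P (R beats it: A:6>4 B:11>2 C:9>5 D:4>2)
P1 drop A (B beats it: Q:8>0 R:12>3 S:12>0)
P1 drop C (B beats it: Q:8>4 R:12>9 S:12>9)
P2 drop Q (R beats it: B:11>8 D:4>0)
P1→{B,D} P2→{R,S}

Remaining: P1:{B,D} P2:{R,S}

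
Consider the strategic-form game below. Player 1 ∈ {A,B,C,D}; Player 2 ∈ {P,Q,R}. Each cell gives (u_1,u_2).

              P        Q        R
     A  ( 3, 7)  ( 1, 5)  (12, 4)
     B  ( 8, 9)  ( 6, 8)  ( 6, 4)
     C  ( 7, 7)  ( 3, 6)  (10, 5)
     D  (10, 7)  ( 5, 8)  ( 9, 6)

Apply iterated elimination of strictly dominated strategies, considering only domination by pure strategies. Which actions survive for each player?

IESDS → P1:{B,D} P2:{P,Q}

P2 drop R (P beats it: A:7>4 B:9>4 C:7>5 D:7>6)
P1 drop A (B beats it: P:8>3 Q:6>1)
P1 drop C (B beats it: P:8>7 Q:6>3)
P1→{B,D} P2→{P,Q}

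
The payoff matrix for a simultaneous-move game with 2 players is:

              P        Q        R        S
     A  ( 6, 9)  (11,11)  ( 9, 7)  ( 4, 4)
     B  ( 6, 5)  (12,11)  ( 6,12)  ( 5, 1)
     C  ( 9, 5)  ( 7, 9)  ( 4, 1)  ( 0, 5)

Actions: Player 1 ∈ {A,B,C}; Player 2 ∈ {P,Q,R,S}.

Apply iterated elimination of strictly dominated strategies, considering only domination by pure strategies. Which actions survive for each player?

P2 drop P (Q beats it: A:11>9 B:11>5 C:9>5)
P1 drop C (A beats it: Q:11>7 R:9>4 S:4>0)
P2 drop S (Q beats it: A:11>4 B:11>1)
P1→{A,B} P2→{Q,R}

IESDS → P1:{A,B} P2:{Q,R}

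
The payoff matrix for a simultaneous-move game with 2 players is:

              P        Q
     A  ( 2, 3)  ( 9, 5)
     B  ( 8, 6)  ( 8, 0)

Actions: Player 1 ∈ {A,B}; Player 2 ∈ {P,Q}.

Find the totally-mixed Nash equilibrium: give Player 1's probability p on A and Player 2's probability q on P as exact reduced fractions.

(p,q) = (3/4, 1/7)

P1 indiff ⇒ q·2+(1-q)·9 = q·8+(1-q)·8 ⇒ q(-6) = (1-q)(-1) ⇒ q = 1/7
P2 indiff ⇒ p·3+(1-p)·6 = p·5+(1-p)·0 ⇒ p(-2) = (1-p)(-6) ⇒ p = 3/4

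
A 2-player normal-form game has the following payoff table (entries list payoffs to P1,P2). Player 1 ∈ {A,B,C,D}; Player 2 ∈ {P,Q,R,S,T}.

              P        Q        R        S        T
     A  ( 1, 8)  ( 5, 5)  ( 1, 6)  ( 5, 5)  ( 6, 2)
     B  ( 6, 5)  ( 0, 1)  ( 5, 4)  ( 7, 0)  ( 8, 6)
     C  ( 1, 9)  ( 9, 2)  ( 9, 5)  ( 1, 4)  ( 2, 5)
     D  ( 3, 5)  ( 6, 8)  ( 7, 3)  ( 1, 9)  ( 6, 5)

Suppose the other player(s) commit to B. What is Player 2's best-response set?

u_2(P vs B) = 5
u_2(Q vs B) = 1
u_2(R vs B) = 4
u_2(S vs B) = 0
u_2(T vs B) = 6
max payoff 6 at {T}

BR_2 = {T}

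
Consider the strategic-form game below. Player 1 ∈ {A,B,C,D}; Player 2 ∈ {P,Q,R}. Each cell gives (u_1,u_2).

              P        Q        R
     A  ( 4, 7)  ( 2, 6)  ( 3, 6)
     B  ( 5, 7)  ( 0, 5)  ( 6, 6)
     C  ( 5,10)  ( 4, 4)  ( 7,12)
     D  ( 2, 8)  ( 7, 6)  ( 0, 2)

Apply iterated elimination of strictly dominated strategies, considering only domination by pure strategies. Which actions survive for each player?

P1 drop A (C beats it: P:5>4 Q:4>2 R:7>3)
P2 drop Q (P beats it: B:7>5 C:10>4 D:8>6)
P1 drop D (B beats it: P:5>2 R:6>0)
P1→{B,C} P2→{P,R}

Remaining: P1:{B,C} P2:{P,R}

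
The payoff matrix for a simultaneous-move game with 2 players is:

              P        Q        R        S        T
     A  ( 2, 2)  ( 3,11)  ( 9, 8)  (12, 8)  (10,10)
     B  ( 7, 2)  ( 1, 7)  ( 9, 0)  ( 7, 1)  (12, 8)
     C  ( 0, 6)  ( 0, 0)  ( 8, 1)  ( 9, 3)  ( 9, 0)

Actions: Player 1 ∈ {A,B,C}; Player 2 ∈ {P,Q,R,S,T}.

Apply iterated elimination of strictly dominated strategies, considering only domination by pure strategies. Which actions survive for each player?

P1 drop C (A beats it: P:2>0 Q:3>0 R:9>8 S:12>9 T:10>9)
P2 drop P (Q beats it: A:11>2 B:7>2)
P2 drop R (Q beats it: A:11>8 B:7>0)
P2 drop S (Q beats it: A:11>8 B:7>1)
P1→{A,B} P2→{Q,T}

IESDS → P1:{A,B} P2:{Q,T}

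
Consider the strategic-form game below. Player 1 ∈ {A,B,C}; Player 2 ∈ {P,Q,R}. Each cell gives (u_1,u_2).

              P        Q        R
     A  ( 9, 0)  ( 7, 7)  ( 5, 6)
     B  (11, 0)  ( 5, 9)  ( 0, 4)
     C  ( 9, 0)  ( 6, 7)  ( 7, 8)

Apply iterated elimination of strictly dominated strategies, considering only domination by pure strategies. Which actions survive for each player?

P2 drop P (Q beats it: A:7>0 B:9>0 C:7>0)
P1 drop B (A beats it: Q:7>5 R:5>0)
P1→{A,C} P2→{Q,R}

Survivors P1:{A,C} P2:{Q,R}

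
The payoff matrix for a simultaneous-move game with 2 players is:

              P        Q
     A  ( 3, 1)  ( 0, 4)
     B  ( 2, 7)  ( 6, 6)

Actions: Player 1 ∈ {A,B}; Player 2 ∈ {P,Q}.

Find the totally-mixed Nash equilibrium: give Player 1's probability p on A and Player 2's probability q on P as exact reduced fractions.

P1 indiff ⇒ q·3+(1-q)·0 = q·2+(1-q)·6 ⇒ q(1) = (1-q)(6) ⇒ q = 6/7
P2 indiff ⇒ p·1+(1-p)·7 = p·4+(1-p)·6 ⇒ p(-3) = (1-p)(-1) ⇒ p = 1/4

p=1/4, q=6/7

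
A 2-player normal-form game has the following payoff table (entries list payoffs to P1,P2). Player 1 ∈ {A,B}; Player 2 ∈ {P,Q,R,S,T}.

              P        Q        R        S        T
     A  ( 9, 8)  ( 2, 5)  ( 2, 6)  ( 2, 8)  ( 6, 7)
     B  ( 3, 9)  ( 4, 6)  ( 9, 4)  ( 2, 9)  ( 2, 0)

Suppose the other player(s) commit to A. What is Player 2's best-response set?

u_2(P vs A) = 8
u_2(Q vs A) = 5
u_2(R vs A) = 6
u_2(S vs A) = 8
u_2(T vs A) = 7
max payoff 8 at {P,S}

BR_2 = {P,S}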